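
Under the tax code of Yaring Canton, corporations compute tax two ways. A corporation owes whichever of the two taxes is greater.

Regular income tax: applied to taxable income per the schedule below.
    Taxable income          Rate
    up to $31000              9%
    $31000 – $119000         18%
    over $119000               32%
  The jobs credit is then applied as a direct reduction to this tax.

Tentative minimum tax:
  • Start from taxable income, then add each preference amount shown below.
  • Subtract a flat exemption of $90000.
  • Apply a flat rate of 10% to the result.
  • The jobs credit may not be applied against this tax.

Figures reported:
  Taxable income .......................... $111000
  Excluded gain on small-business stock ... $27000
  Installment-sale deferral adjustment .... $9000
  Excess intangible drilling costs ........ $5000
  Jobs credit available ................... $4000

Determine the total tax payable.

Tentative minimum tax:
  Adjusted income: $111000 + $27000 + $9000 + $5000 = $152000
  Less exemption $90000 → base $62000
  $62000 × 10% = $6200

Regular income tax:
  $31000 × 9% = $2790
  $80000 × 18% = $14400
  → $17190
  Less jobs credit $4000 → $13190

$13190 > $6200, so the regular income tax governs.

$13190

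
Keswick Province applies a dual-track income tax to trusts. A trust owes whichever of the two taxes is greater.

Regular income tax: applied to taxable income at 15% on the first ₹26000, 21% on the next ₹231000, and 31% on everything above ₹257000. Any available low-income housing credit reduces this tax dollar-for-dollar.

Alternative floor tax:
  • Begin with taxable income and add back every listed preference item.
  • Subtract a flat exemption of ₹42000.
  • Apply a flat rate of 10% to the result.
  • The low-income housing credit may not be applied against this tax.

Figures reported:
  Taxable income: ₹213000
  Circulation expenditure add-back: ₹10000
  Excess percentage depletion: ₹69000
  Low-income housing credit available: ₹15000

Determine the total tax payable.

₹28170

Regular income tax:
  ₹26000 × 15% = ₹3900
  ₹187000 × 21% = ₹39270
  → ₹43170
  Less low-income housing credit ₹15000 → ₹28170

Alternative floor tax:
  Adjusted income: ₹213000 + ₹10000 + ₹69000 = ₹292000
  Less exemption ₹42000 → base ₹250000
  ₹250000 × 10% = ₹25000

₹28170 > ₹25000, so the regular income tax governs.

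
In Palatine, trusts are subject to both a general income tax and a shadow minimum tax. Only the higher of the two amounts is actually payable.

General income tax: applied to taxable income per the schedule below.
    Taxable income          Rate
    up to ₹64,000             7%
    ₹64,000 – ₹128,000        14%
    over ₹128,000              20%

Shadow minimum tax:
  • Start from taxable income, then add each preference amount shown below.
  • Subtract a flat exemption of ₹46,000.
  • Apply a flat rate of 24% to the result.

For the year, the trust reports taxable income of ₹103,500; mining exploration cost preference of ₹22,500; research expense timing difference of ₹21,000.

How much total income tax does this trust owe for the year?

General income tax:
  ₹64,000 × 7% = ₹4,480
  ₹39,500 × 14% = ₹5,530
  → ₹10,010

Shadow minimum tax:
  Adjusted income: ₹103,500 + ₹22,500 + ₹21,000 = ₹147,000
  Less exemption ₹46,000 → base ₹101,000
  ₹101,000 × 24% = ₹24,240

₹24,240 > ₹10,010, so the shadow minimum tax is the binding amount.

₹24,240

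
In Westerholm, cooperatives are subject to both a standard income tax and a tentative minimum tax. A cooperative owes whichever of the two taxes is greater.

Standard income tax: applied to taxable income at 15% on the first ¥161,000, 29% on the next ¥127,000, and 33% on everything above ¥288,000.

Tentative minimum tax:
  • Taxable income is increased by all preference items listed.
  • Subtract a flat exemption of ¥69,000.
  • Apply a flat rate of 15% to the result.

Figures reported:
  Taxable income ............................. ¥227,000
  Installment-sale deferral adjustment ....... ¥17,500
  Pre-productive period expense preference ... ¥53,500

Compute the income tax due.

Standard income tax:
  ¥161,000 × 15% = ¥24,150
  ¥66,000 × 29% = ¥19,140
  → ¥43,290

Tentative minimum tax:
  Adjusted income: ¥227,000 + ¥17,500 + ¥53,500 = ¥298,000
  Less exemption ¥69,000 → base ¥229,000
  ¥229,000 × 15% = ¥34,350

¥43,290 > ¥34,350, so the standard income tax governs.

¥43,290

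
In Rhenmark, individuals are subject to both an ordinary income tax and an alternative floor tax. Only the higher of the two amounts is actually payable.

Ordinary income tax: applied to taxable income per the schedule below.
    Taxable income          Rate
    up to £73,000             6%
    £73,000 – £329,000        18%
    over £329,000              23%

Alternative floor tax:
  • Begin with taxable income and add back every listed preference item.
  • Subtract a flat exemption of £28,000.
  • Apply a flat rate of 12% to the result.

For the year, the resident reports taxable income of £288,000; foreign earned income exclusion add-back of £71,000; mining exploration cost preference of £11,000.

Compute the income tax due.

£43,080

Ordinary income tax:
  £73,000 × 6% = £4,380
  £215,000 × 18% = £38,700
  → £43,080

Alternative floor tax:
  Adjusted income: £288,000 + £71,000 + £11,000 = £370,000
  Less exemption £28,000 → base £342,000
  £342,000 × 12% = £41,040

£43,080 > £41,040, so the ordinary income tax governs.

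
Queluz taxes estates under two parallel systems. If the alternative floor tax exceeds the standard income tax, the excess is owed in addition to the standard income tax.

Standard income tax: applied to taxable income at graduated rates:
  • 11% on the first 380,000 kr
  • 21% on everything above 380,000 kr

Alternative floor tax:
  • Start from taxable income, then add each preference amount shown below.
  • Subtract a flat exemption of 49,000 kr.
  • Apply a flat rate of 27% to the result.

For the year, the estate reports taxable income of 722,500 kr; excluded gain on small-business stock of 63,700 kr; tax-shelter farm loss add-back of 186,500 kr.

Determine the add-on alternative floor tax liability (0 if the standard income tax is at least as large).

135,674 kr

Alternative floor tax:
  Adjusted income: 722,500 kr + 63,700 kr + 186,500 kr = 972,700 kr
  Less exemption 49,000 kr → base 923,700 kr
  923,700 kr × 27% = 249,399 kr

Standard income tax:
  380,000 kr × 11% = 41,800 kr
  342,500 kr × 21% = 71,925 kr
  → 113,725 kr

Excess of alternative floor tax over standard income tax: 249,399 kr − 113,725 kr = 135,674 kr.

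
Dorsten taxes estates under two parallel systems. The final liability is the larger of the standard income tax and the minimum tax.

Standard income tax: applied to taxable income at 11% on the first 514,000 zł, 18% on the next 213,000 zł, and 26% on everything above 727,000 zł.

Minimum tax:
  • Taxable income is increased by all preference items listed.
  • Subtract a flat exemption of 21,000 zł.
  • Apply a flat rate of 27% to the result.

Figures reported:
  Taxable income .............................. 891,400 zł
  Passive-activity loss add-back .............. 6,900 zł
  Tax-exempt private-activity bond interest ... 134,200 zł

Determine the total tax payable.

273,105 zł

Standard income tax:
  514,000 zł × 11% = 56,540 zł
  213,000 zł × 18% = 38,340 zł
  164,400 zł × 26% = 42,744 zł
  → 137,624 zł

Minimum tax:
  Adjusted income: 891,400 zł + 6,900 zł + 134,200 zł = 1,032,500 zł
  Less exemption 21,000 zł → base 1,011,500 zł
  1,011,500 zł × 27% = 273,105 zł

273,105 zł > 137,624 zł, so the minimum tax is the binding amount.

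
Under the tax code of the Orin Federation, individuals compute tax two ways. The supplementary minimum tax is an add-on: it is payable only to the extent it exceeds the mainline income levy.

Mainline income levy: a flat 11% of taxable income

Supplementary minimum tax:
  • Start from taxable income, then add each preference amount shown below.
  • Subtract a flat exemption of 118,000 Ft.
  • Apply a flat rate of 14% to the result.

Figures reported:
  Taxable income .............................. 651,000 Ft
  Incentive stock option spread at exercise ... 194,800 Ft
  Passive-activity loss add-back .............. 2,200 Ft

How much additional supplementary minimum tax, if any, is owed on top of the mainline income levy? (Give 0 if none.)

30,590 Ft

Supplementary minimum tax:
  Adjusted income: 651,000 Ft + 194,800 Ft + 2,200 Ft = 848,000 Ft
  Less exemption 118,000 Ft → base 730,000 Ft
  730,000 Ft × 14% = 102,200 Ft

Mainline income levy:
  651,000 Ft × 11% = 71,610 Ft

Excess of supplementary minimum tax over mainline income levy: 102,200 Ft − 71,610 Ft = 30,590 Ft.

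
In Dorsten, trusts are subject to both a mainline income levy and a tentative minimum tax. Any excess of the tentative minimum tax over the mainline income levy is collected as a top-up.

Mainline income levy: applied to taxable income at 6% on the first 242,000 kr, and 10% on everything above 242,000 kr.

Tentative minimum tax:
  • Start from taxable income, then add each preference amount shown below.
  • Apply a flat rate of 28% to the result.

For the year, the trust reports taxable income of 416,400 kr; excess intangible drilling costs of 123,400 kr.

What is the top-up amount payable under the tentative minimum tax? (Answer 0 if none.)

Mainline income levy:
  242,000 kr × 6% = 14,520 kr
  174,400 kr × 10% = 17,440 kr
  → 31,960 kr

Tentative minimum tax:
  Adjusted income: 416,400 kr + 123,400 kr = 539,800 kr
  539,800 kr × 28% = 151,144 kr

Excess of tentative minimum tax over mainline income levy: 151,144 kr − 31,960 kr = 119,184 kr.

119,184 kr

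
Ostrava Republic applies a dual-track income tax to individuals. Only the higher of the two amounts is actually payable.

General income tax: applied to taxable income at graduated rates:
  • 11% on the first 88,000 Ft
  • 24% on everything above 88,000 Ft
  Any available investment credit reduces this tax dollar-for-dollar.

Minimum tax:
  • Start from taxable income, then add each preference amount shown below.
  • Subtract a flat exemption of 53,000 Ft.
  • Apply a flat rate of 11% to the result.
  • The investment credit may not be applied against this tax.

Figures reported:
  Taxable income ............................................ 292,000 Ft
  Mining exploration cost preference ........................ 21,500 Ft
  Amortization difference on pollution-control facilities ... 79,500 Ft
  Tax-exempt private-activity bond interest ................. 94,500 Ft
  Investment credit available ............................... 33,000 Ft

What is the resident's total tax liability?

General income tax:
  88,000 Ft × 11% = 9,680 Ft
  204,000 Ft × 24% = 48,960 Ft
  → 58,640 Ft
  Less investment credit 33,000 Ft → 25,640 Ft

Minimum tax:
  Adjusted income: 292,000 Ft + 21,500 Ft + 79,500 Ft + 94,500 Ft = 487,500 Ft
  Less exemption 53,000 Ft → base 434,500 Ft
  434,500 Ft × 11% = 47,795 Ft

47,795 Ft > 25,640 Ft, so the minimum tax is the binding amount.

47,795 Ft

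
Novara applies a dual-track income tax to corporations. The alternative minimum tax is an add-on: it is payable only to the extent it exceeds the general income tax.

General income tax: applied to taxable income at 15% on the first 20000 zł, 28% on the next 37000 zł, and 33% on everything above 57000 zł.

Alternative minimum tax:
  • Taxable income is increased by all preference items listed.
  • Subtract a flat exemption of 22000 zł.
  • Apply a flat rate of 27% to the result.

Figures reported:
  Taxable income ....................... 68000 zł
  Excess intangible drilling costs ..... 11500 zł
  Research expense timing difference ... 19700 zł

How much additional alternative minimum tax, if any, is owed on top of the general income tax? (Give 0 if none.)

3854 zł

Alternative minimum tax:
  Adjusted income: 68000 zł + 11500 zł + 19700 zł = 99200 zł
  Less exemption 22000 zł → base 77200 zł
  77200 zł × 27% = 20844 zł

General income tax:
  20000 zł × 15% = 3000 zł
  37000 zł × 28% = 10360 zł
  11000 zł × 33% = 3630 zł
  → 16990 zł

Excess of alternative minimum tax over general income tax: 20844 zł − 16990 zł = 3854 zł.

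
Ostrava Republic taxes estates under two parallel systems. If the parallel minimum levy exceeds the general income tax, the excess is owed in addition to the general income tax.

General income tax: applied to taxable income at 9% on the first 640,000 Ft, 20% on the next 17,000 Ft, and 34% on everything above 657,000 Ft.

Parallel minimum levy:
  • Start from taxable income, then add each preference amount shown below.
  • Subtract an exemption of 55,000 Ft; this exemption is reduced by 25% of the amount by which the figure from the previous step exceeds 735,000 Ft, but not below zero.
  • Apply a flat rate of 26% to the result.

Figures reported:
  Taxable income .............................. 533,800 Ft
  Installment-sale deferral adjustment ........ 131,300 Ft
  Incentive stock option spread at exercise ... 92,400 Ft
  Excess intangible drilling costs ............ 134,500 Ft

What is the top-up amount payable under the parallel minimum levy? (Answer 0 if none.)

Parallel minimum levy:
  Adjusted income: 533,800 Ft + 131,300 Ft + 92,400 Ft + 134,500 Ft = 892,000 Ft
  Exemption: 55,000 Ft − 25% × (892,000 Ft − 735,000 Ft) = 55,000 Ft − 39,250 Ft = 15,750 Ft
  Base: 892,000 Ft − 15,750 Ft = 876,250 Ft
  876,250 Ft × 26% = 227,825 Ft

General income tax:
  533,800 Ft × 9% = 48,042 Ft

Excess of parallel minimum levy over general income tax: 227,825 Ft − 48,042 Ft = 179,783 Ft.

179,783 Ft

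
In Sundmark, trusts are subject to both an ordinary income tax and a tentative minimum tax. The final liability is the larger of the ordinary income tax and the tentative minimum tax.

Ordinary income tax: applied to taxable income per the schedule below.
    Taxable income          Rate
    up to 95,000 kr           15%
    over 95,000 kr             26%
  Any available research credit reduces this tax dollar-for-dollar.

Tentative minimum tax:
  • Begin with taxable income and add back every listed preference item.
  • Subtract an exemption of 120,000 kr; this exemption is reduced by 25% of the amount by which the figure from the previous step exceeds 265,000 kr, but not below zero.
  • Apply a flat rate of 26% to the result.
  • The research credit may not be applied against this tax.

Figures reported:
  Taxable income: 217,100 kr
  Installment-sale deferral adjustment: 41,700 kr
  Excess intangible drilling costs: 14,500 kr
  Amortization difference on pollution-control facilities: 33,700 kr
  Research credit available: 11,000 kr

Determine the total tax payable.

51,350 kr

Ordinary income tax:
  95,000 kr × 15% = 14,250 kr
  122,100 kr × 26% = 31,746 kr
  → 45,996 kr
  Less research credit 11,000 kr → 34,996 kr

Tentative minimum tax:
  Adjusted income: 217,100 kr + 41,700 kr + 14,500 kr + 33,700 kr = 307,000 kr
  Exemption: 120,000 kr − 25% × (307,000 kr − 265,000 kr) = 120,000 kr − 10,500 kr = 109,500 kr
  Base: 307,000 kr − 109,500 kr = 197,500 kr
  197,500 kr × 26% = 51,350 kr

51,350 kr > 34,996 kr, so the tentative minimum tax is the binding amount.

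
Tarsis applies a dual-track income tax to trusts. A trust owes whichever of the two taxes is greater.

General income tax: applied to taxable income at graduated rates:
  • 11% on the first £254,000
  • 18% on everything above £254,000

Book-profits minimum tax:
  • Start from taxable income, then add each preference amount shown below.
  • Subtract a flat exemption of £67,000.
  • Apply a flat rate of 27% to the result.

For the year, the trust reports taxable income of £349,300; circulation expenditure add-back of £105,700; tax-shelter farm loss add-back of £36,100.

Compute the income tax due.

General income tax:
  £254,000 × 11% = £27,940
  £95,300 × 18% = £17,154
  → £45,094

Book-profits minimum tax:
  Adjusted income: £349,300 + £105,700 + £36,100 = £491,100
  Less exemption £67,000 → base £424,100
  £424,100 × 27% = £114,507

£114,507 > £45,094, so the book-profits minimum tax is the binding amount.

£114,507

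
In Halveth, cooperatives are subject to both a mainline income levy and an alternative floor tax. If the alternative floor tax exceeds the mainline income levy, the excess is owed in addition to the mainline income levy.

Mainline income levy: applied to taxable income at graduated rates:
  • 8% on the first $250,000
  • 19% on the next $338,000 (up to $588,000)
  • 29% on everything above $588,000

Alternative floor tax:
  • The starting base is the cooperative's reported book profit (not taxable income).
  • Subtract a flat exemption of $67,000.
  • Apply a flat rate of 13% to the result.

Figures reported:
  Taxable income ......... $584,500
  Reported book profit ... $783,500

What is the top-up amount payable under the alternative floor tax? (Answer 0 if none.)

Mainline income levy:
  $250,000 × 8% = $20,000
  $334,500 × 19% = $63,555
  → $83,555

Alternative floor tax:
  Base (reported book profit): $783,500
  Less exemption $67,000 → base $716,500
  $716,500 × 13% = $93,145

Excess of alternative floor tax over mainline income levy: $93,145 − $83,555 = $9,590.

$9,590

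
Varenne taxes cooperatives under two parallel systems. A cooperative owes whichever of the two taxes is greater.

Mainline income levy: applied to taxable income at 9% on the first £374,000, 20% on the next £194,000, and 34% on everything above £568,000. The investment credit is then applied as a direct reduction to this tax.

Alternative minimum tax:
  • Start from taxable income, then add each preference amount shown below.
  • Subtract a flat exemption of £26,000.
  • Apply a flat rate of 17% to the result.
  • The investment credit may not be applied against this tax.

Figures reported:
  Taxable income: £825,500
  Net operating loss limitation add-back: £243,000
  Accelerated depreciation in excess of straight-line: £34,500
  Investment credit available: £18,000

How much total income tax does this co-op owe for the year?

Mainline income levy:
  £374,000 × 9% = £33,660
  £194,000 × 20% = £38,800
  £257,500 × 34% = £87,550
  → £160,010
  Less investment credit £18,000 → £142,010

Alternative minimum tax:
  Adjusted income: £825,500 + £243,000 + £34,500 = £1,103,000
  Less exemption £26,000 → base £1,077,000
  £1,077,000 × 17% = £183,090

£183,090 > £142,010, so the alternative minimum tax is the binding amount.

£183,090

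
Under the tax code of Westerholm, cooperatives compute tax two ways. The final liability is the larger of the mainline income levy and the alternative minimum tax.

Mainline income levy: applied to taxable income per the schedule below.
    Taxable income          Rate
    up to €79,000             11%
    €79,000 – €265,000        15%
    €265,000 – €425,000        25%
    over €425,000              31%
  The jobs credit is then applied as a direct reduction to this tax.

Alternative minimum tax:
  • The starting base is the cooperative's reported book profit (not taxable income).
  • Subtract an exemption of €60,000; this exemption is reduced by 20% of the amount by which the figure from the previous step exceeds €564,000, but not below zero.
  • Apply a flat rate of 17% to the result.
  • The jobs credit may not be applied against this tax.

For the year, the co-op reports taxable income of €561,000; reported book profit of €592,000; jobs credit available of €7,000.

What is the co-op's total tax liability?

€111,750

Alternative minimum tax:
  Base (reported book profit): €592,000
  Exemption: €60,000 − 20% × (€592,000 − €564,000) = €60,000 − €5,600 = €54,400
  Base: €592,000 − €54,400 = €537,600
  €537,600 × 17% = €91,392

Mainline income levy:
  €79,000 × 11% = €8,690
  €186,000 × 15% = €27,900
  €160,000 × 25% = €40,000
  €136,000 × 31% = €42,160
  → €118,750
  Less jobs credit €7,000 → €111,750

€111,750 > €91,392, so the mainline income levy governs.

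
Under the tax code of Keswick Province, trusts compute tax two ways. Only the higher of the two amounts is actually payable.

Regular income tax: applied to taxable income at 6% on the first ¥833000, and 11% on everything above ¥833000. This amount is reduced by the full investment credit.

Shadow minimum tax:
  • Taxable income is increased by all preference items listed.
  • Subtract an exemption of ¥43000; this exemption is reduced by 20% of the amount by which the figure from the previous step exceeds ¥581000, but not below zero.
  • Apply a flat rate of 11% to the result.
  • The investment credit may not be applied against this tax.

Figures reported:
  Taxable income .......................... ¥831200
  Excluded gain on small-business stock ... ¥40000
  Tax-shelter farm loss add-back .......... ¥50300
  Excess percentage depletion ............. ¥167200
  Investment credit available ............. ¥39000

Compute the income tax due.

Regular income tax:
  ¥831200 × 6% = ¥49872
  Less investment credit ¥39000 → ¥10872

Shadow minimum tax:
  Adjusted income: ¥831200 + ¥40000 + ¥50300 + ¥167200 = ¥1088700
  Exemption: 20% × (¥1088700 − ¥581000) = ¥101540 ≥ ¥43000, so the exemption is fully phased out
  Base: ¥1088700 − ¥0 = ¥1088700
  ¥1088700 × 11% = ¥119757

¥119757 > ¥10872, so the shadow minimum tax is the binding amount.

¥119757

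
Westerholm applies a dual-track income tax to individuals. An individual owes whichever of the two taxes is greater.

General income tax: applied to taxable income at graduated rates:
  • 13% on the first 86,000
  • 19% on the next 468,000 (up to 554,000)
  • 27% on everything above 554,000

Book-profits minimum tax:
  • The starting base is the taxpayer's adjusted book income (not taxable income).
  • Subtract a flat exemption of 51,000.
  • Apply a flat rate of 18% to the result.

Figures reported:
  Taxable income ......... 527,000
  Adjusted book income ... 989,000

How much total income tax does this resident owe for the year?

168,840

General income tax:
  86,000 × 13% = 11,180
  441,000 × 19% = 83,790
  → 94,970

Book-profits minimum tax:
  Base (adjusted book income): 989,000
  Less exemption 51,000 → base 938,000
  938,000 × 18% = 168,840

168,840 > 94,970, so the book-profits minimum tax is the binding amount.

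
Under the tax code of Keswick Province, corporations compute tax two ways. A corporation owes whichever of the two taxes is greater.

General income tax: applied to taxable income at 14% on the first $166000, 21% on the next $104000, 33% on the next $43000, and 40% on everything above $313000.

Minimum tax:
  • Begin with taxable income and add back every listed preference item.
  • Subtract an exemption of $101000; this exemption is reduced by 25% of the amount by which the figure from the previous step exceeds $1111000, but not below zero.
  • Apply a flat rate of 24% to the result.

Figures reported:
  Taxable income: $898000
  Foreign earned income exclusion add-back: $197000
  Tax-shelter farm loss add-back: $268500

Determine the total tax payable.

General income tax:
  $166000 × 14% = $23240
  $104000 × 21% = $21840
  $43000 × 33% = $14190
  $585000 × 40% = $234000
  → $293270

Minimum tax:
  Adjusted income: $898000 + $197000 + $268500 = $1363500
  Exemption: $101000 − 25% × ($1363500 − $1111000) = $101000 − $63125 = $37875
  Base: $1363500 − $37875 = $1325625
  $1325625 × 24% = $318150

$318150 > $293270, so the minimum tax is the binding amount.

$318150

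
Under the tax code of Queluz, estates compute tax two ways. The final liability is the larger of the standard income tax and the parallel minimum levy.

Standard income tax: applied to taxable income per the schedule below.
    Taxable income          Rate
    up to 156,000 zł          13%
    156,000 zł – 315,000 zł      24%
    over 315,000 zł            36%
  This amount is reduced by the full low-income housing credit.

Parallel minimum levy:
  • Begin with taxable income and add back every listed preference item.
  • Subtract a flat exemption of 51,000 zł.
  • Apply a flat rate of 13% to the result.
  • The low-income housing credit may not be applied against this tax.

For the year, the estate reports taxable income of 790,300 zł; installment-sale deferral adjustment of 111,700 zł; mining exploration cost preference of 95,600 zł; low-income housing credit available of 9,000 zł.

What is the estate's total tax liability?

220,548 zł

Parallel minimum levy:
  Adjusted income: 790,300 zł + 111,700 zł + 95,600 zł = 997,600 zł
  Less exemption 51,000 zł → base 946,600 zł
  946,600 zł × 13% = 123,058 zł

Standard income tax:
  156,000 zł × 13% = 20,280 zł
  159,000 zł × 24% = 38,160 zł
  475,300 zł × 36% = 171,108 zł
  → 229,548 zł
  Less low-income housing credit 9,000 zł → 220,548 zł

220,548 zł > 123,058 zł, so the standard income tax governs.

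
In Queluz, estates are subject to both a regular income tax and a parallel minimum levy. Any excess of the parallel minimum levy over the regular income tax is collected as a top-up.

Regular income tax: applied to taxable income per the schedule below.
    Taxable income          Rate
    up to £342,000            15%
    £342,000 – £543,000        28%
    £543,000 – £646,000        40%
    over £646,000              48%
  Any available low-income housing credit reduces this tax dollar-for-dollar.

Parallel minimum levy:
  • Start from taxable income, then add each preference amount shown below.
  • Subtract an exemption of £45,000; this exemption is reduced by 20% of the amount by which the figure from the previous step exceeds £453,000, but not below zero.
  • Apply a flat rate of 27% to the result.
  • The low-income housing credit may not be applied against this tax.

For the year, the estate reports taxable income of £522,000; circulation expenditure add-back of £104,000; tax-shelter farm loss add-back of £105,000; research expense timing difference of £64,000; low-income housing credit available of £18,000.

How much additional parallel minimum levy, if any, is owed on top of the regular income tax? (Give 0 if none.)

Regular income tax:
  £342,000 × 15% = £51,300
  £180,000 × 28% = £50,400
  → £101,700
  Less low-income housing credit £18,000 → £83,700

Parallel minimum levy:
  Adjusted income: £522,000 + £104,000 + £105,000 + £64,000 = £795,000
  Exemption: 20% × (£795,000 − £453,000) = £68,400 ≥ £45,000, so the exemption is fully phased out
  Base: £795,000 − £0 = £795,000
  £795,000 × 27% = £214,650

Excess of parallel minimum levy over regular income tax: £214,650 − £83,700 = £130,950.

£130,950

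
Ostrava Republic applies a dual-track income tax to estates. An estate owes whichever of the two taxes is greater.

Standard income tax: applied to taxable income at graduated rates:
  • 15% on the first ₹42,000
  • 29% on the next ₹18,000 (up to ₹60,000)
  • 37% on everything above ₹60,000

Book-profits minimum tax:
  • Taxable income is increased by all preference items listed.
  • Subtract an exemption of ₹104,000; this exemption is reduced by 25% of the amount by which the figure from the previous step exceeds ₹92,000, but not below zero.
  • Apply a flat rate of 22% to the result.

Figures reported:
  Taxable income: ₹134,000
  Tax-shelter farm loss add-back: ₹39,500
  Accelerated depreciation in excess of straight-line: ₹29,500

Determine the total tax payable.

Standard income tax:
  ₹42,000 × 15% = ₹6,300
  ₹18,000 × 29% = ₹5,220
  ₹74,000 × 37% = ₹27,380
  → ₹38,900

Book-profits minimum tax:
  Adjusted income: ₹134,000 + ₹39,500 + ₹29,500 = ₹203,000
  Exemption: ₹104,000 − 25% × (₹203,000 − ₹92,000) = ₹104,000 − ₹27,750 = ₹76,250
  Base: ₹203,000 − ₹76,250 = ₹126,750
  ₹126,750 × 22% = ₹27,885

₹38,900 > ₹27,885, so the standard income tax governs.

₹38,900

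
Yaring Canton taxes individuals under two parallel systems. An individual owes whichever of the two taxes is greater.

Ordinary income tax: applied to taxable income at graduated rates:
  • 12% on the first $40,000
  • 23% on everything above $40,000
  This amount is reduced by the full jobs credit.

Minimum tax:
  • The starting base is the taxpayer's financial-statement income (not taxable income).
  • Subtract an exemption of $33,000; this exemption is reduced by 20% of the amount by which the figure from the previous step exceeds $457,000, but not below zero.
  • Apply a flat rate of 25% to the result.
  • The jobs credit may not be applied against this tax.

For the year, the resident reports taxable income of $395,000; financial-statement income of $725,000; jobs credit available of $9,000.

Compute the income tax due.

$181,250

Minimum tax:
  Base (financial-statement income): $725,000
  Exemption: 20% × ($725,000 − $457,000) = $53,600 ≥ $33,000, so the exemption is fully phased out
  Base: $725,000 − $0 = $725,000
  $725,000 × 25% = $181,250

Ordinary income tax:
  $40,000 × 12% = $4,800
  $355,000 × 23% = $81,650
  → $86,450
  Less jobs credit $9,000 → $77,450

$181,250 > $77,450, so the minimum tax is the binding amount.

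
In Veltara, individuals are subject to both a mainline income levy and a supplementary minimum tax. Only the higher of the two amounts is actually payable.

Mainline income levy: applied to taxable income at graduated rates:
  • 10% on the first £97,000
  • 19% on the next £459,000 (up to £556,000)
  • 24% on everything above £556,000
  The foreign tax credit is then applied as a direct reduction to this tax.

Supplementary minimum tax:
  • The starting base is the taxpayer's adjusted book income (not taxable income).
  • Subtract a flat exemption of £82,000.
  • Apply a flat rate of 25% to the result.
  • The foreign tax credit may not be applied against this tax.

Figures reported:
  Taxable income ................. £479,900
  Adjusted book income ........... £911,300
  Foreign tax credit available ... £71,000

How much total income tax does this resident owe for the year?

£207,325

Mainline income levy:
  £97,000 × 10% = £9,700
  £382,900 × 19% = £72,751
  → £82,451
  Less foreign tax credit £71,000 → £11,451

Supplementary minimum tax:
  Base (adjusted book income): £911,300
  Less exemption £82,000 → base £829,300
  £829,300 × 25% = £207,325

£207,325 > £11,451, so the supplementary minimum tax is the binding amount.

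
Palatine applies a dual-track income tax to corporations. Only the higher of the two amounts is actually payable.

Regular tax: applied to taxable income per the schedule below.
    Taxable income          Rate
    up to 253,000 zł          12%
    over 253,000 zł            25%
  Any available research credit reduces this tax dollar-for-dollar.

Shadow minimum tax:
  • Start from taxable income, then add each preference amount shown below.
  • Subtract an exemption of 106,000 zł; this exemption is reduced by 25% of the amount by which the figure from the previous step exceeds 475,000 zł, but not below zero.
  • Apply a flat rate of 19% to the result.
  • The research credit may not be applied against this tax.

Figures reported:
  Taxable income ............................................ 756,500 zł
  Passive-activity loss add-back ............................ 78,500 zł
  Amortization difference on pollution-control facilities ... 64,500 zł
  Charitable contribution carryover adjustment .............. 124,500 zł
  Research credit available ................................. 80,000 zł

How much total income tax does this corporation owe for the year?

Shadow minimum tax:
  Adjusted income: 756,500 zł + 78,500 zł + 64,500 zł + 124,500 zł = 1,024,000 zł
  Exemption: 25% × (1,024,000 zł − 475,000 zł) = 137,250 zł ≥ 106,000 zł, so the exemption is fully phased out
  Base: 1,024,000 zł − 0 zł = 1,024,000 zł
  1,024,000 zł × 19% = 194,560 zł

Regular tax:
  253,000 zł × 12% = 30,360 zł
  503,500 zł × 25% = 125,875 zł
  → 156,235 zł
  Less research credit 80,000 zł → 76,235 zł

194,560 zł > 76,235 zł, so the shadow minimum tax is the binding amount.

194,560 zł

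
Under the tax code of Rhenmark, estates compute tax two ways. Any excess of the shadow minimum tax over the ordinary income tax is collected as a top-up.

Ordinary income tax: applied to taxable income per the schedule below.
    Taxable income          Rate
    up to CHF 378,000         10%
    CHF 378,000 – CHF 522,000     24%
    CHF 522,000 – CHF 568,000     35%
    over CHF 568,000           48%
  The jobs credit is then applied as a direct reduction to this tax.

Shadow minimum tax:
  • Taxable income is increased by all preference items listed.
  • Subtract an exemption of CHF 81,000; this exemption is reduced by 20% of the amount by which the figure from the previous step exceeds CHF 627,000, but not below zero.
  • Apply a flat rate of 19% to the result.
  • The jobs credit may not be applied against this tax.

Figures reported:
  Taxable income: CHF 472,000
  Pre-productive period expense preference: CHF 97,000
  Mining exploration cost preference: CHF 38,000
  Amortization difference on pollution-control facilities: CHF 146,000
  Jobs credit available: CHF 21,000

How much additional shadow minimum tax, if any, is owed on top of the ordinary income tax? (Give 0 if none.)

CHF 93,108

Ordinary income tax:
  CHF 378,000 × 10% = CHF 37,800
  CHF 94,000 × 24% = CHF 22,560
  → CHF 60,360
  Less jobs credit CHF 21,000 → CHF 39,360

Shadow minimum tax:
  Adjusted income: CHF 472,000 + CHF 97,000 + CHF 38,000 + CHF 146,000 = CHF 753,000
  Exemption: CHF 81,000 − 20% × (CHF 753,000 − CHF 627,000) = CHF 81,000 − CHF 25,200 = CHF 55,800
  Base: CHF 753,000 − CHF 55,800 = CHF 697,200
  CHF 697,200 × 19% = CHF 132,468

Excess of shadow minimum tax over ordinary income tax: CHF 132,468 − CHF 39,360 = CHF 93,108.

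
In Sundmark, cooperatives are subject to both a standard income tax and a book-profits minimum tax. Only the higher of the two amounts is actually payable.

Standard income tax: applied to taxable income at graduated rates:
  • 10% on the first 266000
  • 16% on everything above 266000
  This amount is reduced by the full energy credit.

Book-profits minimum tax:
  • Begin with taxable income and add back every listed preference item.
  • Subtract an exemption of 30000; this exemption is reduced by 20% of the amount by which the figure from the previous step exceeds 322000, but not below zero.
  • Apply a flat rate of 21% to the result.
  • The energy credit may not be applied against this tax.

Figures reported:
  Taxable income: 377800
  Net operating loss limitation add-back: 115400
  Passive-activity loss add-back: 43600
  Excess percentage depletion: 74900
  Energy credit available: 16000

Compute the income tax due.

128457

Book-profits minimum tax:
  Adjusted income: 377800 + 115400 + 43600 + 74900 = 611700
  Exemption: 20% × (611700 − 322000) = 57940 ≥ 30000, so the exemption is fully phased out
  Base: 611700 − 0 = 611700
  611700 × 21% = 128457

Standard income tax:
  266000 × 10% = 26600
  111800 × 16% = 17888
  → 44488
  Less energy credit 16000 → 28488

128457 > 28488, so the book-profits minimum tax is the binding amount.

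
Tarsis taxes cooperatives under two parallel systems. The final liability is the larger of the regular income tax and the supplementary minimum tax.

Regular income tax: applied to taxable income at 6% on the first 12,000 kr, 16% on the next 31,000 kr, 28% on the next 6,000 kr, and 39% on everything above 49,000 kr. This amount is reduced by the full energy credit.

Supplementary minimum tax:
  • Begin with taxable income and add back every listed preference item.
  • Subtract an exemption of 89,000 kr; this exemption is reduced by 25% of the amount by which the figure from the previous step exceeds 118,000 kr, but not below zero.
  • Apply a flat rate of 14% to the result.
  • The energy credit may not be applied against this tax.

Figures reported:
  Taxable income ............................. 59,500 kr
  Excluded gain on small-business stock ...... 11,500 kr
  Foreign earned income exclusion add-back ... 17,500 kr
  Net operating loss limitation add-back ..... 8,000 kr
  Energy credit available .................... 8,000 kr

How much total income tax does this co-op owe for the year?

Regular income tax:
  12,000 kr × 6% = 720 kr
  31,000 kr × 16% = 4,960 kr
  6,000 kr × 28% = 1,680 kr
  10,500 kr × 39% = 4,095 kr
  → 11,455 kr
  Less energy credit 8,000 kr → 3,455 kr

Supplementary minimum tax:
  Adjusted income: 59,500 kr + 11,500 kr + 17,500 kr + 8,000 kr = 96,500 kr
  Exemption: 96,500 kr ≤ 118,000 kr, so full 89,000 kr applies
  Base: 96,500 kr − 89,000 kr = 7,500 kr
  7,500 kr × 14% = 1,050 kr

3,455 kr > 1,050 kr, so the regular income tax governs.

3,455 kr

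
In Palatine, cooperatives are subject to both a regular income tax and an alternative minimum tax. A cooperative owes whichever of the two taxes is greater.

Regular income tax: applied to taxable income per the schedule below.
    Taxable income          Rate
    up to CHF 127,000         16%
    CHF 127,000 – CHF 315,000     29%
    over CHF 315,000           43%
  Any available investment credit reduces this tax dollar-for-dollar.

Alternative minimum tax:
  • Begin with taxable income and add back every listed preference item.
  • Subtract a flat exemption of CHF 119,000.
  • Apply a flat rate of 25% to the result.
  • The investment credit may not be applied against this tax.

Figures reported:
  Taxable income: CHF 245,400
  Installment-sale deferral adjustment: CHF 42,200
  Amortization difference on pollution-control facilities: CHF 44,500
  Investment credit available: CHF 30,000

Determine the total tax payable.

Alternative minimum tax:
  Adjusted income: CHF 245,400 + CHF 42,200 + CHF 44,500 = CHF 332,100
  Less exemption CHF 119,000 → base CHF 213,100
  CHF 213,100 × 25% = CHF 53,275

Regular income tax:
  CHF 127,000 × 16% = CHF 20,320
  CHF 118,400 × 29% = CHF 34,336
  → CHF 54,656
  Less investment credit CHF 30,000 → CHF 24,656

CHF 53,275 > CHF 24,656, so the alternative minimum tax is the binding amount.

CHF 53,275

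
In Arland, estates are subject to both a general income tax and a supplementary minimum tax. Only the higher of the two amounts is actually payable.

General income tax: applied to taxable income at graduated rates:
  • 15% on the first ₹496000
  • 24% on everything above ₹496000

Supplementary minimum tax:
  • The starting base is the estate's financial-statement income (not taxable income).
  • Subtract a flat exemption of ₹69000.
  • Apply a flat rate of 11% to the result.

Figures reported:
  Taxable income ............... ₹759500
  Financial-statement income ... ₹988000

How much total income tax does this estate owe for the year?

Supplementary minimum tax:
  Base (financial-statement income): ₹988000
  Less exemption ₹69000 → base ₹919000
  ₹919000 × 11% = ₹101090

General income tax:
  ₹496000 × 15% = ₹74400
  ₹263500 × 24% = ₹63240
  → ₹137640

₹137640 > ₹101090, so the general income tax governs.

₹137640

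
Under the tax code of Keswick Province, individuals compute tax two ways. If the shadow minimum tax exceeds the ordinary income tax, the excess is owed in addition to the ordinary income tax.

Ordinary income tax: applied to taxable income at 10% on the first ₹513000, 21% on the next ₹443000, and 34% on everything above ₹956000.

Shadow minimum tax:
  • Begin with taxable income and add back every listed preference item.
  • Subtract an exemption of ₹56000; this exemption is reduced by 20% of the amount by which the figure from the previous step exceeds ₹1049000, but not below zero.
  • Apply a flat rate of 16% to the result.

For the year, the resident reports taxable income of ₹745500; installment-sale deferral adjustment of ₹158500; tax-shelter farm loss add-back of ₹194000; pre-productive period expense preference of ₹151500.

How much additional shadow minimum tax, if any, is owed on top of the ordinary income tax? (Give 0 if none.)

Shadow minimum tax:
  Adjusted income: ₹745500 + ₹158500 + ₹194000 + ₹151500 = ₹1249500
  Exemption: ₹56000 − 20% × (₹1249500 − ₹1049000) = ₹56000 − ₹40100 = ₹15900
  Base: ₹1249500 − ₹15900 = ₹1233600
  ₹1233600 × 16% = ₹197376

Ordinary income tax:
  ₹513000 × 10% = ₹51300
  ₹232500 × 21% = ₹48825
  → ₹100125

Excess of shadow minimum tax over ordinary income tax: ₹197376 − ₹100125 = ₹97251.

₹97251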